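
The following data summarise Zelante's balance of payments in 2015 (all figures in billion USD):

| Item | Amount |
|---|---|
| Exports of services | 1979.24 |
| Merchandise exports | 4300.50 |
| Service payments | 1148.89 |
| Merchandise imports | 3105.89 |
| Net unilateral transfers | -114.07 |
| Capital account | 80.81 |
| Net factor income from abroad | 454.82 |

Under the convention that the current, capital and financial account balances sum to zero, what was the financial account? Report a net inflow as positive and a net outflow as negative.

Goods balance = 4300.50 - 3105.89 = 1194.61
Services balance = 1979.24 - 1148.89 = 830.35
Trade balance (goods + services) = 1194.61 + 830.35 = 2024.96
Net primary income = 454.82
Net secondary income = -114.07
Current account = 2024.96 + 454.82 + (-114.07) = 2365.71
Financial account = -(2365.71 + 80.81) = -2446.52

-2446.52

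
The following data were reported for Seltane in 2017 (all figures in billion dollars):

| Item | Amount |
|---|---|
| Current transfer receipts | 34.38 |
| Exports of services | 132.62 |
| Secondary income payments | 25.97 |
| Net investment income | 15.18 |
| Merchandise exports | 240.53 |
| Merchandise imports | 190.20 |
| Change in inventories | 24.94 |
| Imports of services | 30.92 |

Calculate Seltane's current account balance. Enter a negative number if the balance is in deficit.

175.62

Goods balance = 240.53 - 190.20 = 50.33
Services balance = 132.62 - 30.92 = 101.70
Trade balance (goods + services) = 50.33 + 101.70 = 152.03
Net primary income = 15.18
Net secondary income = 34.38 - 25.97 = 8.41
Current account = 152.03 + 15.18 + 8.41 = 175.62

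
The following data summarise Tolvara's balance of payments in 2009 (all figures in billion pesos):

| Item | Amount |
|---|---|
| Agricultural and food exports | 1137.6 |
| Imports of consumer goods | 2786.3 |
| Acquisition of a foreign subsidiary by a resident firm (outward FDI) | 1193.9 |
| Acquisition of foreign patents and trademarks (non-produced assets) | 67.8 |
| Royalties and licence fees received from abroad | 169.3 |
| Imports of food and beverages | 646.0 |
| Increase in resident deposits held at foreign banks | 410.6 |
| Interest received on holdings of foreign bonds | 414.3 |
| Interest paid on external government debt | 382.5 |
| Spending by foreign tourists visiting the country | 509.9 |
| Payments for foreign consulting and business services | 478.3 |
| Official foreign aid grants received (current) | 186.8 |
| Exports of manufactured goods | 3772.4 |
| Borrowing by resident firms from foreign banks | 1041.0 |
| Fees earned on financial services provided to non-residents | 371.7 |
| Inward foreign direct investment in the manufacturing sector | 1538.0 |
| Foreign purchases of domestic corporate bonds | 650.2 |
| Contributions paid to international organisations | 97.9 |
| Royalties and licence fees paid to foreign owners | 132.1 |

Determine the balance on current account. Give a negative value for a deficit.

Goods: -2786.3 - 646.0 + 3772.4 + 1137.6 = 1477.7
Services: 169.3 + 509.9 - 478.3 + 371.7 - 132.1 = 440.5
Primary income: -382.5 + 414.3 = 31.8
Secondary income: 186.8 - 97.9 = 88.9
Current account = 1477.7 + 440.5 + 31.8 + 88.9 = 2038.9
(Excluded from the current account — financial account: acquisition of a foreign subsidiary by a resident firm (outward FDI) 1193.9, increase in resident deposits held at foreign banks 410.6, borrowing by resident firms from foreign banks 1041.0, inward foreign direct investment in the manufacturing sector 1538.0, foreign purchases of domestic corporate bonds 650.2; capital account: acquisition of foreign patents and trademarks (non-produced assets) 67.8.)

2038.9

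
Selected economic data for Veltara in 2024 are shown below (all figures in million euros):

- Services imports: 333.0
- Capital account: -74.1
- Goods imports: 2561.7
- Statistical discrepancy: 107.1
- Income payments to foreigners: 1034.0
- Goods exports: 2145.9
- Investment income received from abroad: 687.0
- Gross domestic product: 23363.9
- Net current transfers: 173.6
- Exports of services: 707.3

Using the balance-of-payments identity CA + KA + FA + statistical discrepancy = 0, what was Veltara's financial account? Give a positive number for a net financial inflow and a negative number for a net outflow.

181.9

Goods balance = 2145.9 - 2561.7 = -415.8
Services balance = 707.3 - 333.0 = 374.3
Trade balance (goods + services) = -415.8 + 374.3 = -41.5
Net primary income = 687.0 - 1034.0 = -347.0
Net secondary income = 173.6
Current account = -41.5 + (-347.0) + 173.6 = -214.9
Financial account = -(-214.9 + (-74.1) + 107.1) = 181.9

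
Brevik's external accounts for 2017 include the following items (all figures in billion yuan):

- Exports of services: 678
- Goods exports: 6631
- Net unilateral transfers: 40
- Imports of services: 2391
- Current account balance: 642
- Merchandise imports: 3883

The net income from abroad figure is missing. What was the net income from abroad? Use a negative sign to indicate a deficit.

Current account = goods balance + services balance + net primary income + net secondary income
Sum of the known components = 1075
Net income from abroad = CA - (known components) = 642 - 1075 = -433

-433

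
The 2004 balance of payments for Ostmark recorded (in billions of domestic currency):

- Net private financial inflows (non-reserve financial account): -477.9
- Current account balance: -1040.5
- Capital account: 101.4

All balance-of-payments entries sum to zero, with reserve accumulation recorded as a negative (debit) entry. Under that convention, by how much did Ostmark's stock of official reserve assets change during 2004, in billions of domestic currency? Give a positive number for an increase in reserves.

-1417.0

Official reserve transactions balance = -((-1040.5) + 101.4 + (-477.9)) = 1417.0
An accumulation of reserves is recorded as a debit (negative entry), so the change in the stock of reserves is the negative of that balance.
Change in official reserves = -(1417.0) = -1417.0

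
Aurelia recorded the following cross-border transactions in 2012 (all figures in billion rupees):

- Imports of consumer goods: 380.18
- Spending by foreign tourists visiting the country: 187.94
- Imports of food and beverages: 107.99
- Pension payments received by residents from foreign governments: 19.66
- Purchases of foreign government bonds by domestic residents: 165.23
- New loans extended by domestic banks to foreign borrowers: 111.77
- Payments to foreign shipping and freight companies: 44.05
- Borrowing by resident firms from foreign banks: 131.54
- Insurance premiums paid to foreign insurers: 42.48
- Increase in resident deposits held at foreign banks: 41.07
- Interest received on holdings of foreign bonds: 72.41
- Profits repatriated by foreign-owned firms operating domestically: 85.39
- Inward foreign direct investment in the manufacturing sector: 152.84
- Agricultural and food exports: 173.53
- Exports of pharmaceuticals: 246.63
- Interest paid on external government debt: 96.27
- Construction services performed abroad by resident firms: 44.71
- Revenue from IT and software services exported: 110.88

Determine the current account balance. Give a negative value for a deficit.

99.40

Goods: 173.53 - 380.18 + 246.63 - 107.99 = -68.01
Services: 110.88 - 44.05 + 44.71 + 187.94 - 42.48 = 257.00
Primary income: -85.39 - 96.27 + 72.41 = -109.25
Secondary income: 19.66
Current account = (-68.01) + 257.00 + (-109.25) + 19.66 = 99.40
(Excluded from the current account — financial account: purchases of foreign government bonds by domestic residents 165.23, new loans extended by domestic banks to foreign borrowers 111.77, borrowing by resident firms from foreign banks 131.54, increase in resident deposits held at foreign banks 41.07, inward foreign direct investment in the manufacturing sector 152.84.)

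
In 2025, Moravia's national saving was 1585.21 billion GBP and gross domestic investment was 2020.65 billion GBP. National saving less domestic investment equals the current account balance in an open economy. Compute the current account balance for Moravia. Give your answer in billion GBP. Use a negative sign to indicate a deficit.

-435.44

S - I = CA (net lending to the rest of the world).
CA = S - I = 1585.21 - 2020.65 = -435.44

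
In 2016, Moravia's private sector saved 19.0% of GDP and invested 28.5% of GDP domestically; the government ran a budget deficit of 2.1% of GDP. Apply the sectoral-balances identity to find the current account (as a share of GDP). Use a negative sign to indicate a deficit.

-11.6

By the sectoral-balances identity, CA = (S_private - I) + (T - G).
Private balance = 19.0 - 28.5 = -9.5
Government balance (T - G) = -2.1
CA = -9.5 + (-2.1) = -11.6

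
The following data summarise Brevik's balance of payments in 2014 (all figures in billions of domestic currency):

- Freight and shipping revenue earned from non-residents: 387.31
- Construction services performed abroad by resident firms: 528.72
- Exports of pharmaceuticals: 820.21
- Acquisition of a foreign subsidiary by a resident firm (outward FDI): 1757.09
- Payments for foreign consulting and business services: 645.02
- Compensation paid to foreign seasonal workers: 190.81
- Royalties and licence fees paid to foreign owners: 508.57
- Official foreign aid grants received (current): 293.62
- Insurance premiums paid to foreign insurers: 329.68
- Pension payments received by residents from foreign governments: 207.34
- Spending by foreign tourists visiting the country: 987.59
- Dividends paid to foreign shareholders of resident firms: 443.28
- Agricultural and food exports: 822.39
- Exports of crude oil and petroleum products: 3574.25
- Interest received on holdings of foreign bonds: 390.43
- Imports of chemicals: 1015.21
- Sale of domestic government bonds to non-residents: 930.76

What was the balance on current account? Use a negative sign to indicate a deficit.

Goods: 3574.25 - 1015.21 + 822.39 + 820.21 = 4201.64
Services: -645.02 - 508.57 + 987.59 + 528.72 + 387.31 - 329.68 = 420.35
Primary income: -190.81 - 443.28 + 390.43 = -243.66
Secondary income: 293.62 + 207.34 = 500.96
Current account = 4201.64 + 420.35 + (-243.66) + 500.96 = 4879.29
(Excluded from the current account — financial account: acquisition of a foreign subsidiary by a resident firm (outward FDI) 1757.09, sale of domestic government bonds to non-residents 930.76.)

4879.29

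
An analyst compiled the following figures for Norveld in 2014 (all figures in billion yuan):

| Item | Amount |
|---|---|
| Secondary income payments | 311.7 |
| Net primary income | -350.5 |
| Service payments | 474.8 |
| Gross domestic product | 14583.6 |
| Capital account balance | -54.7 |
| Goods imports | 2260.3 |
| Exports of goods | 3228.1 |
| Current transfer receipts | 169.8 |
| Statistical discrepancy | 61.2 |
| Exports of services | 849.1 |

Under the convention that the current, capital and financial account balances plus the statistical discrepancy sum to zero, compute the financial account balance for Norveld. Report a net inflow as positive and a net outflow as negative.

Goods balance = 3228.1 - 2260.3 = 967.8
Services balance = 849.1 - 474.8 = 374.3
Trade balance (goods + services) = 967.8 + 374.3 = 1342.1
Net primary income = -350.5
Net secondary income = 169.8 - 311.7 = -141.9
Current account = 1342.1 + (-350.5) + (-141.9) = 849.7
Financial account = -(849.7 + (-54.7) + 61.2) = -856.2

-856.2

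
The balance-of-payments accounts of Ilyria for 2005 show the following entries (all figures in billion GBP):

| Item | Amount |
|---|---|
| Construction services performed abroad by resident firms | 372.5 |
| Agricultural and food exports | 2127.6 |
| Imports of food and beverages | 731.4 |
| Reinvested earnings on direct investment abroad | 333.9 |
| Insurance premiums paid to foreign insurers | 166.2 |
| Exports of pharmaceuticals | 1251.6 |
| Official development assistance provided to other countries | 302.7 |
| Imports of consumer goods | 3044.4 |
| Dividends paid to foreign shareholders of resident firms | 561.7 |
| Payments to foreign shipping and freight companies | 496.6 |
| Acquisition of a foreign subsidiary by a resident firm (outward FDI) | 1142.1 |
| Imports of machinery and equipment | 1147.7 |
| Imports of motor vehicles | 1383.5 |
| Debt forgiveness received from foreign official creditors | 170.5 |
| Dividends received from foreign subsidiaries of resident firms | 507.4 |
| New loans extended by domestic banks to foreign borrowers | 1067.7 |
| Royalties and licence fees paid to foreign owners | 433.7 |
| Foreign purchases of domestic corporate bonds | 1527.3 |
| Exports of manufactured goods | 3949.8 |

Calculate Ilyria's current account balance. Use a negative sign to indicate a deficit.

274.9

Goods: -1383.5 - 1147.7 - 3044.4 + 3949.8 - 731.4 + 2127.6 + 1251.6 = 1022.0
Services: -433.7 - 166.2 - 496.6 + 372.5 = -724.0
Primary income: -561.7 + 333.9 + 507.4 = 279.6
Secondary income: -302.7
Current account = 1022.0 + (-724.0) + 279.6 + (-302.7) = 274.9
(Excluded from the current account — financial account: acquisition of a foreign subsidiary by a resident firm (outward FDI) 1142.1, new loans extended by domestic banks to foreign borrowers 1067.7, foreign purchases of domestic corporate bonds 1527.3; capital account: debt forgiveness received from foreign official creditors 170.5.)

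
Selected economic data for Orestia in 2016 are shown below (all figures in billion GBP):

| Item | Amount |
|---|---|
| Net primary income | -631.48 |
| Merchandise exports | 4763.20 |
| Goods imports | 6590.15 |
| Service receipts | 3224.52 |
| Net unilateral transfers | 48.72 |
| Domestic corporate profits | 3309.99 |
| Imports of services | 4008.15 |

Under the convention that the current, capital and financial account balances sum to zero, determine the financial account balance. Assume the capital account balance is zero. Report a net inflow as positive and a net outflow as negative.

3193.34

Goods balance = 4763.20 - 6590.15 = -1826.95
Services balance = 3224.52 - 4008.15 = -783.63
Trade balance (goods + services) = -1826.95 + (-783.63) = -2610.58
Net primary income = -631.48
Net secondary income = 48.72
Current account = -2610.58 + (-631.48) + 48.72 = -3193.34
Financial account = -(-3193.34) = 3193.34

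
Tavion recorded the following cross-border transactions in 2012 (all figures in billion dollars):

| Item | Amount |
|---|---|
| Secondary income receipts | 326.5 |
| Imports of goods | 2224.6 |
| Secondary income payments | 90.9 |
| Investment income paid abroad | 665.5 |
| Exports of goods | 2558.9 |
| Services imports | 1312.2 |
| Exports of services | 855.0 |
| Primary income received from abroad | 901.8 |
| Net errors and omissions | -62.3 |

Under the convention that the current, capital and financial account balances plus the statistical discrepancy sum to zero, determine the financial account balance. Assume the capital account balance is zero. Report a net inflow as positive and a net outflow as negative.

Goods balance = 2558.9 - 2224.6 = 334.3
Services balance = 855.0 - 1312.2 = -457.2
Trade balance (goods + services) = 334.3 + (-457.2) = -122.9
Net primary income = 901.8 - 665.5 = 236.3
Net secondary income = 326.5 - 90.9 = 235.6
Current account = -122.9 + 236.3 + 235.6 = 349.0
Financial account = -(349.0 + (-62.3)) = -286.7

-286.7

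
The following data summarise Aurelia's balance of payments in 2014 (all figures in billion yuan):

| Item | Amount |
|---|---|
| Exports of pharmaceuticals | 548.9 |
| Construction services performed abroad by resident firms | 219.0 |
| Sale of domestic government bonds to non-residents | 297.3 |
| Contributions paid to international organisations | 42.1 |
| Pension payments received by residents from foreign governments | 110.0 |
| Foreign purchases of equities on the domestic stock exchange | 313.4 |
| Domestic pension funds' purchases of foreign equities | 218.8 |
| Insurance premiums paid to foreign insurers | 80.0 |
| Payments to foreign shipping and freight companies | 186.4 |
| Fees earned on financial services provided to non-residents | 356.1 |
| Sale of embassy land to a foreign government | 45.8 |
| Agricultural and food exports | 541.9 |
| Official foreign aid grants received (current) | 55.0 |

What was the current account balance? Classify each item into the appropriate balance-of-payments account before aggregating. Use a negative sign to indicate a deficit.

Goods: 548.9 + 541.9 = 1090.8
Services: 219.0 - 186.4 - 80.0 + 356.1 = 308.7
Secondary income: -42.1 + 110.0 + 55.0 = 122.9
Current account = 1090.8 + 308.7 + 122.9 = 1522.4
(Excluded from the current account — financial account: sale of domestic government bonds to non-residents 297.3, foreign purchases of equities on the domestic stock exchange 313.4, domestic pension funds' purchases of foreign equities 218.8; capital account: sale of embassy land to a foreign government 45.8.)

1522.4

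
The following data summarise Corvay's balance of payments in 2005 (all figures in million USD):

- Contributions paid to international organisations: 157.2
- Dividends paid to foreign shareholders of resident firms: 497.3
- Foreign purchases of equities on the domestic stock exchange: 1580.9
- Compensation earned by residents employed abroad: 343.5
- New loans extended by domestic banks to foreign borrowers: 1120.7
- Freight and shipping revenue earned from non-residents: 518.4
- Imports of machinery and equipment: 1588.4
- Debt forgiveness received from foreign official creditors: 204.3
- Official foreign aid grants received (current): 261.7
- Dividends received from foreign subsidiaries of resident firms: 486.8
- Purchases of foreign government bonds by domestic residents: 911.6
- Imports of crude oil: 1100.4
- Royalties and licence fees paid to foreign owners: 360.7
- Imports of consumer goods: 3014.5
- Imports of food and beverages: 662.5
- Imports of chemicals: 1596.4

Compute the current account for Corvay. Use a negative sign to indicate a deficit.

-7367.0

Goods: -3014.5 - 1100.4 - 662.5 - 1588.4 - 1596.4 = -7962.2
Services: 518.4 - 360.7 = 157.7
Primary income: 486.8 - 497.3 + 343.5 = 333.0
Secondary income: -157.2 + 261.7 = 104.5
Current account = (-7962.2) + 157.7 + 333.0 + 104.5 = -7367.0
(Excluded from the current account — financial account: foreign purchases of equities on the domestic stock exchange 1580.9, new loans extended by domestic banks to foreign borrowers 1120.7, purchases of foreign government bonds by domestic residents 911.6; capital account: debt forgiveness received from foreign official creditors 204.3.)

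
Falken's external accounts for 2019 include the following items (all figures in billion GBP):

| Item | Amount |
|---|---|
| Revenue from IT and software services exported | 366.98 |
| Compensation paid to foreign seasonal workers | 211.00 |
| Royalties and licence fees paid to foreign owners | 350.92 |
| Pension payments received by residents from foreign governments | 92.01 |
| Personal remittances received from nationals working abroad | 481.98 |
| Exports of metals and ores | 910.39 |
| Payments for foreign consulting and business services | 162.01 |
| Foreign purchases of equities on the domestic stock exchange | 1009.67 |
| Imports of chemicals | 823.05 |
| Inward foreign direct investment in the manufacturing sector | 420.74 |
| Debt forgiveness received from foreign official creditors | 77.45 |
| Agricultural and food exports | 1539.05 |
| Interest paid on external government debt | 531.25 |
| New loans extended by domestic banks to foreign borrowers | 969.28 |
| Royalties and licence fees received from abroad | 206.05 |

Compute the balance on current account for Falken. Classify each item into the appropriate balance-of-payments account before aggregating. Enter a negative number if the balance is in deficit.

1518.23

Goods: -823.05 + 910.39 + 1539.05 = 1626.39
Services: 366.98 - 350.92 + 206.05 - 162.01 = 60.10
Primary income: -211.00 - 531.25 = -742.25
Secondary income: 481.98 + 92.01 = 573.99
Current account = 1626.39 + 60.10 + (-742.25) + 573.99 = 1518.23
(Excluded from the current account — financial account: foreign purchases of equities on the domestic stock exchange 1009.67, inward foreign direct investment in the manufacturing sector 420.74, new loans extended by domestic banks to foreign borrowers 969.28; capital account: debt forgiveness received from foreign official creditors 77.45.)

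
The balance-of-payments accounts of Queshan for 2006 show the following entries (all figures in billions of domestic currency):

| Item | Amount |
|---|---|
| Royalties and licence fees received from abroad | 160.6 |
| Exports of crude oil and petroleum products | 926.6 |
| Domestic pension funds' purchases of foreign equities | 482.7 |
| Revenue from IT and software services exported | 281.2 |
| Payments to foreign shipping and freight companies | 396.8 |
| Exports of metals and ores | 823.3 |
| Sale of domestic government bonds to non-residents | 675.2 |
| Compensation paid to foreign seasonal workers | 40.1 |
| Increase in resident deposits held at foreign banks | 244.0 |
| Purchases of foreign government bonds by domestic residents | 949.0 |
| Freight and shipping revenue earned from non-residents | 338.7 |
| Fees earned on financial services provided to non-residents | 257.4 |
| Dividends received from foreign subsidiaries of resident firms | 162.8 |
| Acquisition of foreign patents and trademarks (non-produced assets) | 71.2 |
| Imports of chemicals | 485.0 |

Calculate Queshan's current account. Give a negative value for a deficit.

2028.7

Goods: -485.0 + 823.3 + 926.6 = 1264.9
Services: 281.2 + 160.6 - 396.8 + 257.4 + 338.7 = 641.1
Primary income: 162.8 - 40.1 = 122.7
Current account = 1264.9 + 641.1 + 122.7 = 2028.7
(Excluded from the current account — financial account: domestic pension funds' purchases of foreign equities 482.7, sale of domestic government bonds to non-residents 675.2, increase in resident deposits held at foreign banks 244.0, purchases of foreign government bonds by domestic residents 949.0; capital account: acquisition of foreign patents and trademarks (non-produced assets) 71.2.)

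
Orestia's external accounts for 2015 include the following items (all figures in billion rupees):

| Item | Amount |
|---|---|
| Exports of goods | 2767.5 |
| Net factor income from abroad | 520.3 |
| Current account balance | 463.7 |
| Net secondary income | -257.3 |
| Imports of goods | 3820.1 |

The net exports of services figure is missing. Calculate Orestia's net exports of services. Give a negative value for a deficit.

Current account = goods balance + services balance + net primary income + net secondary income
Sum of the known components = -789.6
Net exports of services = CA - (known components) = 463.7 - (-789.6) = 1253.3

1253.3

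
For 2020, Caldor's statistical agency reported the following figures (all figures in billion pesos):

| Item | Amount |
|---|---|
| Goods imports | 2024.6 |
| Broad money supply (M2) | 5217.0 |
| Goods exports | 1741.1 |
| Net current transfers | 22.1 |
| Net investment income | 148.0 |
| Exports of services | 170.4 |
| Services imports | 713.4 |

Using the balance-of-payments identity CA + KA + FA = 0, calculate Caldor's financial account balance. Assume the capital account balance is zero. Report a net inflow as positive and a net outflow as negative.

656.4

Goods balance = 1741.1 - 2024.6 = -283.5
Services balance = 170.4 - 713.4 = -543.0
Trade balance (goods + services) = -283.5 + (-543.0) = -826.5
Net primary income = 148.0
Net secondary income = 22.1
Current account = -826.5 + 148.0 + 22.1 = -656.4
Financial account = -(-656.4) = 656.4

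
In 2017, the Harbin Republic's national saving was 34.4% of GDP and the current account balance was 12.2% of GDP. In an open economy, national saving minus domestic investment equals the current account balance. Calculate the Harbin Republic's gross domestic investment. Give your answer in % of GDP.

22.2

I = S - CA = 34.4 - 12.2 = 22.2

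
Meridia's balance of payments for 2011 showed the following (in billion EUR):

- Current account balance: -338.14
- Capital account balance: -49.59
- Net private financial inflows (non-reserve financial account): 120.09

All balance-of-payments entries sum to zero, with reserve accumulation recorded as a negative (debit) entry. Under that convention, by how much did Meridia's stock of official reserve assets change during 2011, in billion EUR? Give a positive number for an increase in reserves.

Official reserve transactions balance = -((-338.14) + (-49.59) + 120.09) = 267.64
An accumulation of reserves is recorded as a debit (negative entry), so the change in the stock of reserves is the negative of that balance.
Change in official reserves = -(267.64) = -267.64

-267.64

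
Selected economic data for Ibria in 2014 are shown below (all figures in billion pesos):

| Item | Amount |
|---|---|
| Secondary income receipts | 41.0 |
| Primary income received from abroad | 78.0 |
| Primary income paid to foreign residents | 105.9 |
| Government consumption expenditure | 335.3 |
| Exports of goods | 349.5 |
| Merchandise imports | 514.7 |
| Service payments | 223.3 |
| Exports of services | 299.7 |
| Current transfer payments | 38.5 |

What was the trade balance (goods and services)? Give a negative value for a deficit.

Goods balance = 349.5 - 514.7 = -165.2
Services balance = 299.7 - 223.3 = 76.4
Trade balance (goods + services) = -165.2 + 76.4 = -88.8

-88.8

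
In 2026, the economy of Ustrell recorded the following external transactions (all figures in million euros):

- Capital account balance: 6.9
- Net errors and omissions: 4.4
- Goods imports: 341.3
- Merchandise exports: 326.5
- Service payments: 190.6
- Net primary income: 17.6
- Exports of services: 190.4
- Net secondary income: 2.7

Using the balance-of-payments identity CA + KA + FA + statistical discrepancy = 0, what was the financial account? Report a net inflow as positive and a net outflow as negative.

Goods balance = 326.5 - 341.3 = -14.8
Services balance = 190.4 - 190.6 = -0.2
Trade balance (goods + services) = -14.8 + (-0.2) = -15.0
Net primary income = 17.6
Net secondary income = 2.7
Current account = -15.0 + 17.6 + 2.7 = 5.3
Financial account = -(5.3 + 6.9 + 4.4) = -16.6

-16.6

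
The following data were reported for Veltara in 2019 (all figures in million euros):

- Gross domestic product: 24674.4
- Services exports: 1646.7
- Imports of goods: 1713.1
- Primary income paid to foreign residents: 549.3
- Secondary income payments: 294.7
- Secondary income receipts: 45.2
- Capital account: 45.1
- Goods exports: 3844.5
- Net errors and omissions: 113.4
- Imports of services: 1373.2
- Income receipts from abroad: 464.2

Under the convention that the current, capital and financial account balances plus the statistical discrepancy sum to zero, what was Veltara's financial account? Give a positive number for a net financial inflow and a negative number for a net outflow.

-2228.8

Goods balance = 3844.5 - 1713.1 = 2131.4
Services balance = 1646.7 - 1373.2 = 273.5
Trade balance (goods + services) = 2131.4 + 273.5 = 2404.9
Net primary income = 464.2 - 549.3 = -85.1
Net secondary income = 45.2 - 294.7 = -249.5
Current account = 2404.9 + (-85.1) + (-249.5) = 2070.3
Financial account = -(2070.3 + 45.1 + 113.4) = -2228.8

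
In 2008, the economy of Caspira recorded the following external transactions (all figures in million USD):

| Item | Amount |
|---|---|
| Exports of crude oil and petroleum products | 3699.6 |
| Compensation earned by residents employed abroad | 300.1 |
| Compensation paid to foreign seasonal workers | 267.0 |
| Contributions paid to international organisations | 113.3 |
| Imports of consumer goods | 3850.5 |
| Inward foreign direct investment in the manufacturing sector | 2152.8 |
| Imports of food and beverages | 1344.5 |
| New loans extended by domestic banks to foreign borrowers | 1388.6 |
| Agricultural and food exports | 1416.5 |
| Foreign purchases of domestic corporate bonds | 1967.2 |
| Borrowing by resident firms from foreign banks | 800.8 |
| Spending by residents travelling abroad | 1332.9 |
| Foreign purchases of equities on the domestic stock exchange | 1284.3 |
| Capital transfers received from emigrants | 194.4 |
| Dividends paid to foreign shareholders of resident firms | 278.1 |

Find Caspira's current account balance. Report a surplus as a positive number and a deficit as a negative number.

-1770.1

Goods: 1416.5 + 3699.6 - 3850.5 - 1344.5 = -78.9
Services: -1332.9
Primary income: -267.0 - 278.1 + 300.1 = -245.0
Secondary income: -113.3
Current account = (-78.9) + (-1332.9) + (-245.0) + (-113.3) = -1770.1
(Excluded from the current account — financial account: inward foreign direct investment in the manufacturing sector 2152.8, new loans extended by domestic banks to foreign borrowers 1388.6, foreign purchases of domestic corporate bonds 1967.2, borrowing by resident firms from foreign banks 800.8, foreign purchases of equities on the domestic stock exchange 1284.3; capital account: capital transfers received from emigrants 194.4.)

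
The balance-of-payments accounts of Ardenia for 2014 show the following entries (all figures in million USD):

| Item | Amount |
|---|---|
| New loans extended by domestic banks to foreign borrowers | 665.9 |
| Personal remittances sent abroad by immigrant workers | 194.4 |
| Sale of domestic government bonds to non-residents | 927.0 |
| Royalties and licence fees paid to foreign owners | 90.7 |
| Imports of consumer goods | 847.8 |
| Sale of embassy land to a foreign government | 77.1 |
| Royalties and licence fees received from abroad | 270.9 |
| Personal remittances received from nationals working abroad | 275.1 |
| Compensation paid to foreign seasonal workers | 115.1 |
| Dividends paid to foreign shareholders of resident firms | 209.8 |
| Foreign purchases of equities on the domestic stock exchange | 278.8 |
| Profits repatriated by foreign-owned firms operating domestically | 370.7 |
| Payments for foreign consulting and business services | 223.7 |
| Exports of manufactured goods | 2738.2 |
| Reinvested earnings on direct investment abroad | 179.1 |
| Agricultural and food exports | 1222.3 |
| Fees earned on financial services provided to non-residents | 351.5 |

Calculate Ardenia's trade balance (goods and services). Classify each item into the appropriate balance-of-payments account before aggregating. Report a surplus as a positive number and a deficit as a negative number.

3420.7

Goods: -847.8 + 2738.2 + 1222.3 = 3112.7
Services: 351.5 - 223.7 + 270.9 - 90.7 = 308.0
Trade balance = 3112.7 + 308.0 = 3420.7
(Excluded from the trade balance — financial account: new loans extended by domestic banks to foreign borrowers 665.9, sale of domestic government bonds to non-residents 927.0, foreign purchases of equities on the domestic stock exchange 278.8; secondary income: personal remittances sent abroad by immigrant workers 194.4, personal remittances received from nationals working abroad 275.1; capital account: sale of embassy land to a foreign government 77.1; primary income: compensation paid to foreign seasonal workers 115.1, dividends paid to foreign shareholders of resident firms 209.8, profits repatriated by foreign-owned firms operating domestically 370.7, reinvested earnings on direct investment abroad 179.1.)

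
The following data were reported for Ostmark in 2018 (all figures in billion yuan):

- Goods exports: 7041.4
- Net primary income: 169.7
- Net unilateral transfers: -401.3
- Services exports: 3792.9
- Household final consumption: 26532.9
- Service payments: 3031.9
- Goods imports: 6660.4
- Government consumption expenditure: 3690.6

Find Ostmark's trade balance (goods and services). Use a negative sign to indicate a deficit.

Goods balance = 7041.4 - 6660.4 = 381.0
Services balance = 3792.9 - 3031.9 = 761.0
Trade balance (goods + services) = 381.0 + 761.0 = 1142.0

1142.0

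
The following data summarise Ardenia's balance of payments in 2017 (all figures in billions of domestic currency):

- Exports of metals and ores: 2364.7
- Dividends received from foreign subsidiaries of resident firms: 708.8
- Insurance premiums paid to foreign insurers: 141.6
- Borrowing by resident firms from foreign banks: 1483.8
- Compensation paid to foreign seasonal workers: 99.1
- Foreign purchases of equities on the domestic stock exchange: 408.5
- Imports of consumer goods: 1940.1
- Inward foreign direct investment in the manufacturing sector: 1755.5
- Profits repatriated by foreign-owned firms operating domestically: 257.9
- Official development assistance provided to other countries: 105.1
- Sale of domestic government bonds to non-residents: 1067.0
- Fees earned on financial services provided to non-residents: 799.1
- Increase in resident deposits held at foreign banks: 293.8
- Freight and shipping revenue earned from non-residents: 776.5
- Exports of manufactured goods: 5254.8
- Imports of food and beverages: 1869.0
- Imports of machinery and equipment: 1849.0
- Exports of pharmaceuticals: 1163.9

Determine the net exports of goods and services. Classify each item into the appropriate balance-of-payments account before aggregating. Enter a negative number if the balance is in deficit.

Goods: -1940.1 - 1869.0 + 2364.7 + 5254.8 - 1849.0 + 1163.9 = 3125.3
Services: -141.6 + 776.5 + 799.1 = 1434.0
Trade balance = 3125.3 + 1434.0 = 4559.3
(Excluded from the trade balance — primary income: dividends received from foreign subsidiaries of resident firms 708.8, compensation paid to foreign seasonal workers 99.1, profits repatriated by foreign-owned firms operating domestically 257.9; financial account: borrowing by resident firms from foreign banks 1483.8, foreign purchases of equities on the domestic stock exchange 408.5, inward foreign direct investment in the manufacturing sector 1755.5, sale of domestic government bonds to non-residents 1067.0, increase in resident deposits held at foreign banks 293.8; secondary income: official development assistance provided to other countries 105.1.)

4559.3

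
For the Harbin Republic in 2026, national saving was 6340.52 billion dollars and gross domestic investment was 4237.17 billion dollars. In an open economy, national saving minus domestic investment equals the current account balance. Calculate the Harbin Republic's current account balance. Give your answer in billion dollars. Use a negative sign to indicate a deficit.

S - I = CA (net lending to the rest of the world).
CA = S - I = 6340.52 - 4237.17 = 2103.35

2103.35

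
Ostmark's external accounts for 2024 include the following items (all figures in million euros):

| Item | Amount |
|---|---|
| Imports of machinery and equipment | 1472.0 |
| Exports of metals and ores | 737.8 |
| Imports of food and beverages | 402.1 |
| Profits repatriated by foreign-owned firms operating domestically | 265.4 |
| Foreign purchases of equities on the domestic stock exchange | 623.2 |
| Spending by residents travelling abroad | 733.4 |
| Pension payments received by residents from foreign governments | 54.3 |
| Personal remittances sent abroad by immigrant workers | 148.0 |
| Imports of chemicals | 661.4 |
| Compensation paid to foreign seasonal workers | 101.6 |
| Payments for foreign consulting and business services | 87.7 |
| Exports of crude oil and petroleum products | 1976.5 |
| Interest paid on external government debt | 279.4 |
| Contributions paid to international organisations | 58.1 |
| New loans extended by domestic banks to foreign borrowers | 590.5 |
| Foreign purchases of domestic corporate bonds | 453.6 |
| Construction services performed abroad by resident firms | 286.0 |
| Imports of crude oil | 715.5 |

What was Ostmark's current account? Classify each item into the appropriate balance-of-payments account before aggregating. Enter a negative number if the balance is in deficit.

Goods: 1976.5 - 661.4 - 1472.0 - 402.1 - 715.5 + 737.8 = -536.7
Services: -733.4 + 286.0 - 87.7 = -535.1
Primary income: -101.6 - 279.4 - 265.4 = -646.4
Secondary income: 54.3 - 58.1 - 148.0 = -151.8
Current account = (-536.7) + (-535.1) + (-646.4) + (-151.8) = -1870.0
(Excluded from the current account — financial account: foreign purchases of equities on the domestic stock exchange 623.2, new loans extended by domestic banks to foreign borrowers 590.5, foreign purchases of domestic corporate bonds 453.6.)

-1870.0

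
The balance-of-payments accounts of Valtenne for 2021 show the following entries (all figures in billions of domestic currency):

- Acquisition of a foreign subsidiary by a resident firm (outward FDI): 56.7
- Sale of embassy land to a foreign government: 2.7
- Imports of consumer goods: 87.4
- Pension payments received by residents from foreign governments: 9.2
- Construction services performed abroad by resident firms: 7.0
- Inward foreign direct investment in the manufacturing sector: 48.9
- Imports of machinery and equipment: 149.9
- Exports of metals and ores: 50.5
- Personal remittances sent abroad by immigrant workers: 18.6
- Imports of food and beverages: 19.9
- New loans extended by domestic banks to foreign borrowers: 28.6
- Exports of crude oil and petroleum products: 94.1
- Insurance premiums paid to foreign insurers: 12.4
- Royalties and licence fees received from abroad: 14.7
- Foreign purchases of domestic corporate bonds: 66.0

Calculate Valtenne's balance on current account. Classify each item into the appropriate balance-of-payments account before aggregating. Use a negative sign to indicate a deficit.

Goods: 50.5 - 19.9 - 87.4 - 149.9 + 94.1 = -112.6
Services: 7.0 + 14.7 - 12.4 = 9.3
Secondary income: -18.6 + 9.2 = -9.4
Current account = (-112.6) + 9.3 + (-9.4) = -112.7
(Excluded from the current account — financial account: acquisition of a foreign subsidiary by a resident firm (outward FDI) 56.7, inward foreign direct investment in the manufacturing sector 48.9, new loans extended by domestic banks to foreign borrowers 28.6, foreign purchases of domestic corporate bonds 66.0; capital account: sale of embassy land to a foreign government 2.7.)

-112.7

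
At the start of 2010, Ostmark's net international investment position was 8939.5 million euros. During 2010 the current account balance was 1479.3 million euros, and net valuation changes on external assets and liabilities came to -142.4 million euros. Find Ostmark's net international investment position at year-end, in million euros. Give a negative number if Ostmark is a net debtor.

10276.4

Change in NIIP = current account + net valuation change = 1479.3 + (-142.4) = 1336.9
End-of-year NIIP = 8939.5 + 1336.9 = 10276.4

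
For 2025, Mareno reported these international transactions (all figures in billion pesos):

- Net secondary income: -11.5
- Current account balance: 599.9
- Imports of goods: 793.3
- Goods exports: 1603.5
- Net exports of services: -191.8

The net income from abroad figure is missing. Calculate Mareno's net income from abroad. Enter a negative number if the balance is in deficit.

Current account = goods balance + services balance + net primary income + net secondary income
Sum of the known components = 606.9
Net income from abroad = CA - (known components) = 599.9 - 606.9 = -7.0

-7.0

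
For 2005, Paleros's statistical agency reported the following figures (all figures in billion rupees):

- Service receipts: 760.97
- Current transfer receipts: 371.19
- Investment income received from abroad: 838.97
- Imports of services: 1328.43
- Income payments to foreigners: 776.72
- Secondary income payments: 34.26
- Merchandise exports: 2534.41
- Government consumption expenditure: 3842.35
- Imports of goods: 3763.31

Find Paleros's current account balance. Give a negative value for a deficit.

-1397.18

Goods balance = 2534.41 - 3763.31 = -1228.90
Services balance = 760.97 - 1328.43 = -567.46
Trade balance (goods + services) = -1228.90 + (-567.46) = -1796.36
Net primary income = 838.97 - 776.72 = 62.25
Net secondary income = 371.19 - 34.26 = 336.93
Current account = -1796.36 + 62.25 + 336.93 = -1397.18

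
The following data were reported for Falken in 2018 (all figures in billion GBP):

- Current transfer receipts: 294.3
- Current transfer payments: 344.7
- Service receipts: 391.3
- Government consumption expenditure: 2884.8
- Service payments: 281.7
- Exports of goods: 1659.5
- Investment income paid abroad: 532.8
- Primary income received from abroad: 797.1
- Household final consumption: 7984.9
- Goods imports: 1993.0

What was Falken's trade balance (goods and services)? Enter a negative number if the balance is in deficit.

-223.9

Goods balance = 1659.5 - 1993.0 = -333.5
Services balance = 391.3 - 281.7 = 109.6
Trade balance (goods + services) = -333.5 + 109.6 = -223.9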